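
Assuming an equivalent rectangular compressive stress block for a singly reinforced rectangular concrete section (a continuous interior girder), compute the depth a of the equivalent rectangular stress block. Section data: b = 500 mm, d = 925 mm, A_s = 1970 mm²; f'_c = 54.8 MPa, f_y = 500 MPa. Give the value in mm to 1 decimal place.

a ≈ 42.3 mm

T = A_s f_y = 1970 × 500 = 985000 N = 985 kN.
Setting C = 0.85 f'_c a b equal to T: a = 985000/(0.85 × 54.8 × 500) = 42.3 mm.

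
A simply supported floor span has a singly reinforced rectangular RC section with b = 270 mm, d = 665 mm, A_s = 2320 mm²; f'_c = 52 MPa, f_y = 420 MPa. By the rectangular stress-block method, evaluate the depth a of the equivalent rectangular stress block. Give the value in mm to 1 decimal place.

a ≈ 81.6 mm

T = A_s f_y = 2320 × 420 = 974400 N = 974.4 kN.
Setting C = 0.85 f'_c a b equal to T: a = 974400/(0.85 × 52 × 270) = 81.6 mm.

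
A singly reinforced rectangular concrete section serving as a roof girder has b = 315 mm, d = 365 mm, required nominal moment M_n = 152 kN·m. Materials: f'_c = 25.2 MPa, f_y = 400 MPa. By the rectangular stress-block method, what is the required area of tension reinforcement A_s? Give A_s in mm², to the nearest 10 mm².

With M_n = 0.85 f'_c a b (d − a/2), solve the quadratic for a:
a = d − √(d² − 2M_n/(0.85 f'_c b)) = 365 − √(365² − 2 × 152×10⁶/(0.85 × 25.2 × 315)) = 68.07 mm.
A_s = 0.85 f'_c a b / f_y = 0.85 × 25.2 × 68.07 × 315 / 400 = 1148.2 mm².

A_s ≈ 1150 mm²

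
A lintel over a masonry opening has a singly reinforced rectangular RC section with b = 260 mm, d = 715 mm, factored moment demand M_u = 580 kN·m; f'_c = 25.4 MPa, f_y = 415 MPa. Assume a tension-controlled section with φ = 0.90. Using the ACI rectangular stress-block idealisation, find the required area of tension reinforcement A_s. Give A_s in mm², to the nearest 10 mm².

M_n = M_u/φ = 580/0.90 = 644.444 kN·m.
With M_n = 0.85 f'_c a b (d − a/2), solve the quadratic for a:
a = d − √(d² − 2M_n/(0.85 f'_c b)) = 715 − √(715² − 2 × 644.444×10⁶/(0.85 × 25.4 × 260)) = 184.33 mm.
A_s = 0.85 f'_c a b / f_y = 0.85 × 25.4 × 184.33 × 260 / 415 = 2493.3 mm².

A_s ≈ 2490 mm²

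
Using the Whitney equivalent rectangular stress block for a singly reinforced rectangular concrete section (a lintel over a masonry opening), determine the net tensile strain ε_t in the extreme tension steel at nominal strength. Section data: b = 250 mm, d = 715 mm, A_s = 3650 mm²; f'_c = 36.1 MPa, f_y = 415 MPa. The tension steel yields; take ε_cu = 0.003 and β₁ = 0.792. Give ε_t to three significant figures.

a = A_s f_y/(0.85 f'_c b) = 197.46 mm.
β₁ = 0.792, so c = a/β₁ = 197.46/0.792 = 249.32 mm.
From the linear strain diagram with ε_cu = 0.003: ε_t = 0.003 (d − c)/c = 0.003 × (715 − 249.32)/249.32 = 0.00560.
Since ε_t ≥ 0.005, the section is tension-controlled.

ε_t ≈ 0.00560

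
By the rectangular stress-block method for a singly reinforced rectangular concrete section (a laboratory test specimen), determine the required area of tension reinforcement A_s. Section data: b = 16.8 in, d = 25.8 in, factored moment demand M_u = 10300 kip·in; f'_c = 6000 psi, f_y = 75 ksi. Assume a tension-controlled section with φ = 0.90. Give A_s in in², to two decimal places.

M_n = M_u/φ = 10300/0.90 = 11444.4 kip·in.
From M_n = 0.85 f'_c a b (d − a/2):
a = d − √(d² − 2M_n/(0.85 f'_c b)) = 25.8 − √(25.8² − 2 × 11444.4/(0.85 × 6 × 16.8)) = 5.838 in.
A_s = 0.85 f'_c a b / f_y = 0.85 × 6 × 5.838 × 16.8 / 75 = 6.669 in².

A_s ≈ 6.67 in²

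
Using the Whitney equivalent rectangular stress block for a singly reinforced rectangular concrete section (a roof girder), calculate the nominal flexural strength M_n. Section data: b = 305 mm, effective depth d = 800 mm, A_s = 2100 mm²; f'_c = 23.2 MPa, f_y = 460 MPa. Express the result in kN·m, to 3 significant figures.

M_n ≈ 695 kN·m

T = A_s f_y = 2100 × 460 = 966000 N = 966 kN.
From C = T: a = T/(0.85 f'_c b) = 966000/(0.85 × 23.2 × 305) = 160.61 mm.
M_n = T(d − a/2) = 966 kN × (800 − 80.305) mm = 695.23 kN·m.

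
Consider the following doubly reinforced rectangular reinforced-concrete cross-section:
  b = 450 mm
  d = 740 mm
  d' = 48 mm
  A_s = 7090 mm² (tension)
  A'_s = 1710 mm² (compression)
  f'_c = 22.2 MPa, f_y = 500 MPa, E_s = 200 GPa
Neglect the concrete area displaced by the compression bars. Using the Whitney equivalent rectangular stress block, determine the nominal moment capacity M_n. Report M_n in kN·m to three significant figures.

M_n ≈ 2160 kN·m

Assume both tension and compression steel yield.
Net tension couple steel: A_s − A'_s = 5380 mm².
a = (A_s − A'_s) f_y / (0.85 f'_c b) = 2690000/(0.85 × 22.2 × 450) = 316.79 mm.
c = a/β₁ = 316.79/0.85 = 372.69 mm; ε'_s = 0.003(c − d')/c = 0.0026 ≥ f_y/E_s = 0.0025, so compression steel does yield.
M_n = (A_s − A'_s) f_y (d − a/2) + A'_s f_y (d − d') = [2690000 × (740 − 158.395) + 855000 × (740 − 48)] × 10⁻⁶ = 1564.52 + 591.66 = 2156.18 kN·m.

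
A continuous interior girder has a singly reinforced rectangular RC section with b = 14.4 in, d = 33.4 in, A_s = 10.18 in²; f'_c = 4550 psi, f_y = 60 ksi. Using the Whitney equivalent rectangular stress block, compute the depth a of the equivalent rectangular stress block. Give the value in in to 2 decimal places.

a ≈ 10.97 in

T = A_s f_y = 10.18 × 60 = 610.8 kips.
a = T/(0.85 f'_c b) = 610.8/(0.85 × 4.55 × 14.4) = 10.97 in.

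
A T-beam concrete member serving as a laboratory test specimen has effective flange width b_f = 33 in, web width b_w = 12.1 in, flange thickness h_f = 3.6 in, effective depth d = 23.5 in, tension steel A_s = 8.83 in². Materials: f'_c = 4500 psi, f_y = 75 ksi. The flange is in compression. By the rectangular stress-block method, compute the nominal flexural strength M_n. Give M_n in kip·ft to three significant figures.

Tension: T = A_s f_y = 8.83 × 75 = 662.25 kips.
Try a within the flange: a = T/(0.85 f'_c b_f) = 662.25/(0.85 × 4.5 × 33) = 5.247 in.
a = 5.247 > h_f = 3.6 in: the block extends into the web. Split into flange-overhang and web parts.
C_f = 0.85 f'_c (b_f − b_w) h_f = 0.85 × 4.5 × (33 − 12.1) × 3.6 = 287.8 kips.
Remaining web compression depth: a_w = (T − C_f)/(0.85 f'_c b_w) = (662.25 − 287.8)/(0.85 × 4.5 × 12.1) = 8.091 in.
M_n = C_f(d − h_f/2) + (T − C_f)(d − a_w/2) = 287.8 × (23.5 − 1.8) + 374.45 × (23.5 − 4.0455) = 6245.3 + 7284.7 = 13530.0 kip·in.
M_n = 13530.0/12 = 1127.50 kip·ft.

M_n ≈ 1130 kip·ft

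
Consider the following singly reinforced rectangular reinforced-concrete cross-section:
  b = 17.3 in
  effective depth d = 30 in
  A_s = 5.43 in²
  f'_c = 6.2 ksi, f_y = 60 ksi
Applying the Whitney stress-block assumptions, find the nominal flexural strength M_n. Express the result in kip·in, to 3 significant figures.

T = A_s f_y = 5.43 × 60 = 325.8 kips.
a = T/(0.85 f'_c b) = 325.8/(0.85 × 6.2 × 17.3) = 3.574 in.
M_n = T(d − a/2) = 325.8 × (30 − 1.787) = 9191.8 kip·in.

M_n ≈ 9190 kip·in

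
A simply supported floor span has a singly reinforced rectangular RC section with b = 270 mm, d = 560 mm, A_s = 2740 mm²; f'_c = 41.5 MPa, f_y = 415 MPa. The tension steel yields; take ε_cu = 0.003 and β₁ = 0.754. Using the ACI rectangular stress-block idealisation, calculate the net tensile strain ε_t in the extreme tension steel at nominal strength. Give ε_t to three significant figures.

a = A_s f_y/(0.85 f'_c b) = 119.39 mm.
β₁ = 0.754, so c = a/β₁ = 119.39/0.754 = 158.34 mm.
From the linear strain diagram with ε_cu = 0.003: ε_t = 0.003 (d − c)/c = 0.003 × (560 − 158.34)/158.34 = 0.00761.
Since ε_t ≥ 0.005, the section is tension-controlled.

ε_t ≈ 0.00761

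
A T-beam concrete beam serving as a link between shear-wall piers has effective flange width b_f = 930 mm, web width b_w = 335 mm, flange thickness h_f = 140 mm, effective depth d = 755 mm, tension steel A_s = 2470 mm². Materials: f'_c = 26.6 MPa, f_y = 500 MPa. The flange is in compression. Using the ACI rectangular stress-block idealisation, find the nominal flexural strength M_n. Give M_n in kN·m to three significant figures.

Tension: T = A_s f_y = 2470 × 500 = 1235000 N.
Try a within the flange: a = T/(0.85 f'_c b_f) = 1235000/(0.85 × 26.6 × 930) = 58.73 mm.
Since a = 58.73 ≤ h_f = 140 mm, the stress block lies entirely in the flange; analyse as a rectangular beam of width b_f.
M_n = T(d − a/2) = 1235000 × (755 − 29.365) = 896.16 × 10⁶ N·mm.
M_n = 896.16 kN·m.

M_n ≈ 896 kN·m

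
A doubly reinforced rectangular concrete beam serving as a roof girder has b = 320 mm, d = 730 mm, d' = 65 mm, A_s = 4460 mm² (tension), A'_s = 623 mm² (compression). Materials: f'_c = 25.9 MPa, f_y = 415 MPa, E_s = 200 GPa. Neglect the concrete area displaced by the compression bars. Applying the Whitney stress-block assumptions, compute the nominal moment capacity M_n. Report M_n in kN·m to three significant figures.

M_n ≈ 1150 kN·m

Assume both tension and compression steel yield.
Net tension couple steel: A_s − A'_s = 3837 mm².
a = (A_s − A'_s) f_y / (0.85 f'_c b) = 1592355/(0.85 × 25.9 × 320) = 226.03 mm.
c = a/β₁ = 226.03/0.85 = 265.92 mm; ε'_s = 0.003(c − d')/c = 0.0023 ≥ f_y/E_s = 0.0021, so compression steel does yield.
M_n = (A_s − A'_s) f_y (d − a/2) + A'_s f_y (d − d') = [1592355 × (730 − 113.015) + 258545 × (730 − 65)] × 10⁻⁶ = 982.46 + 171.93 = 1154.39 kN·m.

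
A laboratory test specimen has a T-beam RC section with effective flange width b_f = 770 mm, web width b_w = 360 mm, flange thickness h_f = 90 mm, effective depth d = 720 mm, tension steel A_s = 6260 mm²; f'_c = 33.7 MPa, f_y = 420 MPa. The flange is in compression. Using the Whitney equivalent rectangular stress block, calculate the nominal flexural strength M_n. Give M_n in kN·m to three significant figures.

Tension: T = A_s f_y = 6260 × 420 = 2629200 N.
Try a within the flange: a = T/(0.85 f'_c b_f) = 2629200/(0.85 × 33.7 × 770) = 119.20 mm.
a = 119.20 > h_f = 90 mm: the block extends into the web. Split into flange-overhang and web parts.
C_f = 0.85 f'_c (b_f − b_w) h_f = 0.85 × 33.7 × (770 − 360) × 90 = 1057001 N.
Remaining web compression depth: a_w = (T − C_f)/(0.85 f'_c b_w) = (2629200 − 1057001)/(0.85 × 33.7 × 360) = 152.46 mm.
M_n = C_f(d − h_f/2) + (T − C_f)(d − a_w/2) = 1057001 × (720 − 45) + 1572199 × (720 − 76.23) = 713.48 + 1012.13 = 1725.61 × 10⁶ N·mm.
M_n = 1725.61 kN·m.

M_n ≈ 1730 kN·m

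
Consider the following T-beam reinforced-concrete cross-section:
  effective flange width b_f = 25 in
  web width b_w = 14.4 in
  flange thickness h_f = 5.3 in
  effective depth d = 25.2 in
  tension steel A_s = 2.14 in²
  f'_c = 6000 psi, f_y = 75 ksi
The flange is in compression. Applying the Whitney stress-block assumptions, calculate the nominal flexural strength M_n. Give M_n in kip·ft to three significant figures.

Tension: T = A_s f_y = 2.14 × 75 = 160.5 kips.
Try a within the flange: a = T/(0.85 f'_c b_f) = 160.5/(0.85 × 6 × 25) = 1.259 in.
Since a = 1.259 ≤ h_f = 5.3 in, the stress block lies entirely in the flange; analyse as a rectangular beam of width b_f.
M_n = T(d − a/2) = 160.5 × (25.2 − 0.6295) = 3943.6 kip·in.
M_n = 3943.6/12 = 328.63 kip·ft.

M_n ≈ 329 kip·ft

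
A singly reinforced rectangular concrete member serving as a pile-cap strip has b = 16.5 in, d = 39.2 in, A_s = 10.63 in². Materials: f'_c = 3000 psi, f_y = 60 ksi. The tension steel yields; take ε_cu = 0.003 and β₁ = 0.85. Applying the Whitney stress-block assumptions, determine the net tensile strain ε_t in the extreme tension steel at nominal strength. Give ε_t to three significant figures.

a = A_s f_y/(0.85 f'_c b) = 15.159 in.
β₁ = 0.85, so c = a/β₁ = 15.159/0.85 = 17.834 in.
From the linear strain diagram with ε_cu = 0.003: ε_t = 0.003 (d − c)/c = 0.003 × (39.2 − 17.834)/17.834 = 0.00359.
ε_t < 0.004 — the section is over-reinforced for flexure under ACI limits.

ε_t ≈ 0.00359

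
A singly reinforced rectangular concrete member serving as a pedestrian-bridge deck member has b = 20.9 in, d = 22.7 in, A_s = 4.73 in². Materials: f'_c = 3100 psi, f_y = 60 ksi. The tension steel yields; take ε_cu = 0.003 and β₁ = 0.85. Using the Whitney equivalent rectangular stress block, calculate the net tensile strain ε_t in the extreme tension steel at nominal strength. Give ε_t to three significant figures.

ε_t ≈ 0.00823

a = A_s f_y/(0.85 f'_c b) = 5.153 in.
β₁ = 0.85, so c = a/β₁ = 5.153/0.85 = 6.062 in.
From the linear strain diagram with ε_cu = 0.003: ε_t = 0.003 (d − c)/c = 0.003 × (22.7 − 6.062)/6.062 = 0.00823.
Since ε_t ≥ 0.005, the section is tension-controlled.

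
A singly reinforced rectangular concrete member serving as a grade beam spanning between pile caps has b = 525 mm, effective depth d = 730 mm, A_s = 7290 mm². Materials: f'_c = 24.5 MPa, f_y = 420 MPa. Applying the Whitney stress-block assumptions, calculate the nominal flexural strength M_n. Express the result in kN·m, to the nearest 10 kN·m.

M_n ≈ 1810 kN·m

T = A_s f_y = 7290 × 420 = 3061800 N = 3061.8 kN.
From C = T: a = T/(0.85 f'_c b) = 3061800/(0.85 × 24.5 × 525) = 280.05 mm.
M_n = T(d − a/2) = 3061.8 kN × (730 − 140.025) mm = 1806.39 kN·m.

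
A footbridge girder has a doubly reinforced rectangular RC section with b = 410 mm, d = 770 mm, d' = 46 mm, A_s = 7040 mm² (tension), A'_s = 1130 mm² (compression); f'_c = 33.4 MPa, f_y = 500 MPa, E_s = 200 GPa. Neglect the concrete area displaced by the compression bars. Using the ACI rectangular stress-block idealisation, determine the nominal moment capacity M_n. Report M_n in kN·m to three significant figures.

Assume both tension and compression steel yield.
Net tension couple steel: A_s − A'_s = 5910 mm².
a = (A_s − A'_s) f_y / (0.85 f'_c b) = 2955000/(0.85 × 33.4 × 410) = 253.87 mm.
c = a/β₁ = 253.87/0.811 = 313.03 mm; ε'_s = 0.003(c − d')/c = 0.0026 ≥ f_y/E_s = 0.0025, so compression steel does yield.
M_n = (A_s − A'_s) f_y (d − a/2) + A'_s f_y (d − d') = [2955000 × (770 − 126.935) + 565000 × (770 − 46)] × 10⁻⁶ = 1900.26 + 409.06 = 2309.32 kN·m.

M_n ≈ 2310 kN·m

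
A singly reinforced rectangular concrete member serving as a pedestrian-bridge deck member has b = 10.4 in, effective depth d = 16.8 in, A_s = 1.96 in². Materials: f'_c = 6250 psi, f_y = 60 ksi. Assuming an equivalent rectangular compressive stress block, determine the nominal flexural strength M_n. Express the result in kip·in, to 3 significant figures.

M_n ≈ 1850 kip·in

T = A_s f_y = 1.96 × 60 = 117.6 kips.
a = T/(0.85 f'_c b) = 117.6/(0.85 × 6.25 × 10.4) = 2.129 in.
M_n = T(d − a/2) = 117.6 × (16.8 − 1.0645) = 1850.5 kip·in.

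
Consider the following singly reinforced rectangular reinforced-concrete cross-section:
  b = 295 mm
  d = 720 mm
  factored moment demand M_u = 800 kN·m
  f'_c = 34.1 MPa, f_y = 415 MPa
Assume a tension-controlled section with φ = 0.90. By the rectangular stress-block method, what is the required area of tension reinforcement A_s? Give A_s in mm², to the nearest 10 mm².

A_s ≈ 3350 mm²

M_n = M_u/φ = 800/0.90 = 888.889 kN·m.
With M_n = 0.85 f'_c a b (d − a/2), solve the quadratic for a:
a = d − √(d² − 2M_n/(0.85 f'_c b)) = 720 − √(720² − 2 × 888.889×10⁶/(0.85 × 34.1 × 295)) = 162.79 mm.
A_s = 0.85 f'_c a b / f_y = 0.85 × 34.1 × 162.79 × 295 / 415 = 3354.1 mm².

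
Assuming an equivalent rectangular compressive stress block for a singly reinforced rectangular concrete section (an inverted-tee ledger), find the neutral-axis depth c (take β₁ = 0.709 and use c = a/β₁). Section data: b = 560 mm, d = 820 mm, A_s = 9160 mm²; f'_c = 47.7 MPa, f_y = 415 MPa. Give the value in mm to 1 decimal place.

T = A_s f_y = 9160 × 415 = 3801400 N = 3801.4 kN.
Setting C = 0.85 f'_c a b equal to T: a = 3801400/(0.85 × 47.7 × 560) = 167.424 mm.
With β₁ = 0.709, c = a/β₁ = 167.424/0.709 = 236.1 mm.

c ≈ 236.1 mm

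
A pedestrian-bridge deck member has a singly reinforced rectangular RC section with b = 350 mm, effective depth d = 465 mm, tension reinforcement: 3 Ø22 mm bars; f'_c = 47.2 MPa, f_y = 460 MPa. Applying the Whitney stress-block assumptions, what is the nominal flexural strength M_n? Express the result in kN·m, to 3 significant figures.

M_n ≈ 234 kN·m

A_s = 3 × 380 = 1140 mm².
T = A_s f_y = 1140 × 460 = 524400 N = 524.4 kN.
From C = T: a = T/(0.85 f'_c b) = 524400/(0.85 × 47.2 × 350) = 37.35 mm.
M_n = T(d − a/2) = 524.4 kN × (465 − 18.675) mm = 234.05 kN·m.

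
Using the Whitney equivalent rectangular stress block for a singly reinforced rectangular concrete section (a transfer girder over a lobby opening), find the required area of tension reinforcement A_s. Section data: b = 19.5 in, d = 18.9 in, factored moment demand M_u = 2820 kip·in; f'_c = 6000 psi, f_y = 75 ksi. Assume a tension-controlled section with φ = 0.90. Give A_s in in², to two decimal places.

A_s ≈ 2.32 in²

M_n = M_u/φ = 2820/0.90 = 3133.33 kip·in.
From M_n = 0.85 f'_c a b (d − a/2):
a = d − √(d² − 2M_n/(0.85 f'_c b)) = 18.9 − √(18.9² − 2 × 3133.33/(0.85 × 6 × 19.5)) = 1.748 in.
A_s = 0.85 f'_c a b / f_y = 0.85 × 6 × 1.748 × 19.5 / 75 = 2.318 in².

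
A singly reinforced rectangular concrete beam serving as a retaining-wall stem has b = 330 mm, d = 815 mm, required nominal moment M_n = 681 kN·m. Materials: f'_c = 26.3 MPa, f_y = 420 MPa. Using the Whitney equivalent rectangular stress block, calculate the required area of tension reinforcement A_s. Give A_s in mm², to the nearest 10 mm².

With M_n = 0.85 f'_c a b (d − a/2), solve the quadratic for a:
a = d − √(d² − 2M_n/(0.85 f'_c b)) = 815 − √(815² − 2 × 681×10⁶/(0.85 × 26.3 × 330)) = 122.47 mm.
A_s = 0.85 f'_c a b / f_y = 0.85 × 26.3 × 122.47 × 330 / 420 = 2151.1 mm².

A_s ≈ 2150 mm²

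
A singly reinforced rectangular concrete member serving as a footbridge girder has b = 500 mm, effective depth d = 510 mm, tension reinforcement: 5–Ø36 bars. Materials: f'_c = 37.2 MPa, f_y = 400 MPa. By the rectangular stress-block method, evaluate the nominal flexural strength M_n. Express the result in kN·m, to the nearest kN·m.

A_s = 5 × 1018 = 5090 mm².
T = A_s f_y = 5090 × 400 = 2036000 N = 2036 kN.
From C = T: a = T/(0.85 f'_c b) = 2036000/(0.85 × 37.2 × 500) = 128.78 mm.
M_n = T(d − a/2) = 2036 kN × (510 − 64.39) mm = 907.26 kN·m.

M_n ≈ 907 kN·m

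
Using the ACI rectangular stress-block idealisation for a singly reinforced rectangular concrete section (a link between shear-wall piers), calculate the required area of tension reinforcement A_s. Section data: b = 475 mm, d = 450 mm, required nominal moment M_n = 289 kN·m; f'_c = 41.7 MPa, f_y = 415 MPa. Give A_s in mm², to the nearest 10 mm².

With M_n = 0.85 f'_c a b (d − a/2), solve the quadratic for a:
a = d − √(d² − 2M_n/(0.85 f'_c b)) = 450 − √(450² − 2 × 289×10⁶/(0.85 × 41.7 × 475)) = 39.92 mm.
A_s = 0.85 f'_c a b / f_y = 0.85 × 41.7 × 39.92 × 475 / 415 = 1619.5 mm².

A_s ≈ 1620 mm²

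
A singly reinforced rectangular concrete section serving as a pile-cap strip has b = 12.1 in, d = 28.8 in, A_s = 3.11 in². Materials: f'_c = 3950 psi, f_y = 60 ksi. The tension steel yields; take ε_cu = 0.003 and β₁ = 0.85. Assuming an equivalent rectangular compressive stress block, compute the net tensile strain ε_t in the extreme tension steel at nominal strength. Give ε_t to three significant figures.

ε_t ≈ 0.0130

a = A_s f_y/(0.85 f'_c b) = 4.593 in.
β₁ = 0.85, so c = a/β₁ = 4.593/0.85 = 5.404 in.
From the linear strain diagram with ε_cu = 0.003: ε_t = 0.003 (d − c)/c = 0.003 × (28.8 − 5.404)/5.404 = 0.0130.
Since ε_t ≥ 0.005, the section is tension-controlled.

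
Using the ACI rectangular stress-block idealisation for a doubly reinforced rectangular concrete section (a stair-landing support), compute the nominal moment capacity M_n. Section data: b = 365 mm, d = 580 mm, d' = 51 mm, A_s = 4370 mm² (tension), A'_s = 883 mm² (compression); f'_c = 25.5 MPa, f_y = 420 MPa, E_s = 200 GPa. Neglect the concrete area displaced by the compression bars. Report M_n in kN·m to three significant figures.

M_n ≈ 910 kN·m

Assume both tension and compression steel yield.
Net tension couple steel: A_s − A'_s = 3487 mm².
a = (A_s − A'_s) f_y / (0.85 f'_c b) = 1464540/(0.85 × 25.5 × 365) = 185.12 mm.
c = a/β₁ = 185.12/0.85 = 217.79 mm; ε'_s = 0.003(c − d')/c = 0.0023 ≥ f_y/E_s = 0.0021, so compression steel does yield.
M_n = (A_s − A'_s) f_y (d − a/2) + A'_s f_y (d − d') = [1464540 × (580 − 92.56) + 370860 × (580 − 51)] × 10⁻⁶ = 713.88 + 196.18 = 910.06 kN·m.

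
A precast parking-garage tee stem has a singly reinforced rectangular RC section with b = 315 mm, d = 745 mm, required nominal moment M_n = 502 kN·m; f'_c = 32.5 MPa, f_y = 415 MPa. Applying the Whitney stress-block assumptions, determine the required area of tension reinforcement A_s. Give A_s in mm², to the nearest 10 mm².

With M_n = 0.85 f'_c a b (d − a/2), solve the quadratic for a:
a = d − √(d² − 2M_n/(0.85 f'_c b)) = 745 − √(745² − 2 × 502×10⁶/(0.85 × 32.5 × 315)) = 81.94 mm.
A_s = 0.85 f'_c a b / f_y = 0.85 × 32.5 × 81.94 × 315 / 415 = 1718.1 mm².

A_s ≈ 1720 mm²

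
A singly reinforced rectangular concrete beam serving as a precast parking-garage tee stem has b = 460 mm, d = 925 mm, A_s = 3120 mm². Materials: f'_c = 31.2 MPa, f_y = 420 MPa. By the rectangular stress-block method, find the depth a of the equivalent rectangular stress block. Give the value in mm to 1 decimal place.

T = A_s f_y = 3120 × 420 = 1310400 N = 1310.4 kN.
Setting C = 0.85 f'_c a b equal to T: a = 1310400/(0.85 × 31.2 × 460) = 107.4 mm.

a ≈ 107.4 mm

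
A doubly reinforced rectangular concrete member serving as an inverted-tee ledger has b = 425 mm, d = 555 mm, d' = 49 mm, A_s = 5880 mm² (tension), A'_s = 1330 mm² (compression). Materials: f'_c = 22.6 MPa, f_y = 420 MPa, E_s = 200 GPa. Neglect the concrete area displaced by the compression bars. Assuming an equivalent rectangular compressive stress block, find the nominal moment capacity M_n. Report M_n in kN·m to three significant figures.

M_n ≈ 1120 kN·m

Assume both tension and compression steel yield.
Net tension couple steel: A_s − A'_s = 4550 mm².
a = (A_s − A'_s) f_y / (0.85 f'_c b) = 1911000/(0.85 × 22.6 × 425) = 234.07 mm.
c = a/β₁ = 234.07/0.85 = 275.38 mm; ε'_s = 0.003(c − d')/c = 0.0025 ≥ f_y/E_s = 0.0021, so compression steel does yield.
M_n = (A_s − A'_s) f_y (d − a/2) + A'_s f_y (d − d') = [1911000 × (555 − 117.035) + 558600 × (555 − 49)] × 10⁻⁶ = 836.95 + 282.65 = 1119.60 kN·m.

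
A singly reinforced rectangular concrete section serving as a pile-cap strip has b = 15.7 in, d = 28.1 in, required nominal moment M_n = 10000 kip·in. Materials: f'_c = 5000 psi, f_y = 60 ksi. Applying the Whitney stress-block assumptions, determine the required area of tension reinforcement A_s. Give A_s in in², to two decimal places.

A_s ≈ 6.64 in²

From M_n = 0.85 f'_c a b (d − a/2):
a = d − √(d² − 2M_n/(0.85 f'_c b)) = 28.1 − √(28.1² − 2 × 10000/(0.85 × 5 × 15.7)) = 5.967 in.
A_s = 0.85 f'_c a b / f_y = 0.85 × 5 × 5.967 × 15.7 / 60 = 6.636 in².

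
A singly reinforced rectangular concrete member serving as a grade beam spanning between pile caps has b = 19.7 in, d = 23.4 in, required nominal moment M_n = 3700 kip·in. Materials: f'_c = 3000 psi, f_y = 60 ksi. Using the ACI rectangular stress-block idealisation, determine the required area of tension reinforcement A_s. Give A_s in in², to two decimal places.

A_s ≈ 2.84 in²

From M_n = 0.85 f'_c a b (d − a/2):
a = d − √(d² − 2M_n/(0.85 f'_c b)) = 23.4 − √(23.4² − 2 × 3700/(0.85 × 3 × 19.7)) = 3.394 in.
A_s = 0.85 f'_c a b / f_y = 0.85 × 3 × 3.394 × 19.7 / 60 = 2.842 in².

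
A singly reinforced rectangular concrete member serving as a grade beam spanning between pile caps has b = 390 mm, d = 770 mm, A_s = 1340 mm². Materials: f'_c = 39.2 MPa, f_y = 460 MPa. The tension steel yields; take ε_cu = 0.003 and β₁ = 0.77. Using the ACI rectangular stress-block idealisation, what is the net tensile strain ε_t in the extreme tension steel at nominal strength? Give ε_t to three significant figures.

a = A_s f_y/(0.85 f'_c b) = 47.43 mm.
β₁ = 0.77, so c = a/β₁ = 47.43/0.77 = 61.60 mm.
From the linear strain diagram with ε_cu = 0.003: ε_t = 0.003 (d − c)/c = 0.003 × (770 − 61.60)/61.60 = 0.0345.
Since ε_t ≥ 0.005, the section is tension-controlled.

ε_t ≈ 0.0345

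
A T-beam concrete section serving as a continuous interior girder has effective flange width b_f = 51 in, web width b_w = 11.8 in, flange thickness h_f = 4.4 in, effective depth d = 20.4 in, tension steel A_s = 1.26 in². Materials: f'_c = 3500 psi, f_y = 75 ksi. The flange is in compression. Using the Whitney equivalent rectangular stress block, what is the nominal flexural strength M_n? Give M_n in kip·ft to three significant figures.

Tension: T = A_s f_y = 1.26 × 75 = 94.5 kips.
Try a within the flange: a = T/(0.85 f'_c b_f) = 94.5/(0.85 × 3.5 × 51) = 0.623 in.
Since a = 0.623 ≤ h_f = 4.4 in, the stress block lies entirely in the flange; analyse as a rectangular beam of width b_f.
M_n = T(d − a/2) = 94.5 × (20.4 − 0.3115) = 1898.4 kip·in.
M_n = 1898.4/12 = 158.20 kip·ft.

M_n ≈ 158 kip·ft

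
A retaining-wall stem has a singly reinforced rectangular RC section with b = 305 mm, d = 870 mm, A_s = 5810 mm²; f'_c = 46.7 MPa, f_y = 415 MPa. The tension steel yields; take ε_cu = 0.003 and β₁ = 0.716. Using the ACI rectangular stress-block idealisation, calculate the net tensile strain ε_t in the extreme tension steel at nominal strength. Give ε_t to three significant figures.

ε_t ≈ 0.00638

a = A_s f_y/(0.85 f'_c b) = 199.15 mm.
β₁ = 0.716, so c = a/β₁ = 199.15/0.716 = 278.14 mm.
From the linear strain diagram with ε_cu = 0.003: ε_t = 0.003 (d − c)/c = 0.003 × (870 − 278.14)/278.14 = 0.00638.
Since ε_t ≥ 0.005, the section is tension-controlled.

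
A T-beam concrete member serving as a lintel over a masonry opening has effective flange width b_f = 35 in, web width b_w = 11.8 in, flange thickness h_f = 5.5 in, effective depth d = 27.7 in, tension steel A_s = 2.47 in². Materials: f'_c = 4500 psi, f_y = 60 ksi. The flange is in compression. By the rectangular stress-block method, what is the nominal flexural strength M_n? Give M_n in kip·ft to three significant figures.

M_n ≈ 335 kip·ft

Tension: T = A_s f_y = 2.47 × 60 = 148.2 kips.
Try a within the flange: a = T/(0.85 f'_c b_f) = 148.2/(0.85 × 4.5 × 35) = 1.107 in.
Since a = 1.107 ≤ h_f = 5.5 in, the stress block lies entirely in the flange; analyse as a rectangular beam of width b_f.
M_n = T(d − a/2) = 148.2 × (27.7 − 0.5535) = 4023.1 kip·in.
M_n = 4023.1/12 = 335.26 kip·ft.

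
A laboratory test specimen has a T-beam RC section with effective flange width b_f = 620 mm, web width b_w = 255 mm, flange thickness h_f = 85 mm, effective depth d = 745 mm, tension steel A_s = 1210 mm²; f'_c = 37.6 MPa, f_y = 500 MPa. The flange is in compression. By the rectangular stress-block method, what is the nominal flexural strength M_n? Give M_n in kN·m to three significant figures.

M_n ≈ 441 kN·m

Tension: T = A_s f_y = 1210 × 500 = 605000 N.
Try a within the flange: a = T/(0.85 f'_c b_f) = 605000/(0.85 × 37.6 × 620) = 30.53 mm.
Since a = 30.53 ≤ h_f = 85 mm, the stress block lies entirely in the flange; analyse as a rectangular beam of width b_f.
M_n = T(d − a/2) = 605000 × (745 − 15.265) = 441.49 × 10⁶ N·mm.
M_n = 441.49 kN·m.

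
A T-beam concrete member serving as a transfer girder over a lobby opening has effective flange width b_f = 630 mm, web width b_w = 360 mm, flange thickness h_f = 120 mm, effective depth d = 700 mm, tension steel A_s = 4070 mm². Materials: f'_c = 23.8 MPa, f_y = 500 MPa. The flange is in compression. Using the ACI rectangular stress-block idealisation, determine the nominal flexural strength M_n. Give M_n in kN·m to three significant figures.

Tension: T = A_s f_y = 4070 × 500 = 2035000 N.
Try a within the flange: a = T/(0.85 f'_c b_f) = 2035000/(0.85 × 23.8 × 630) = 159.67 mm.
a = 159.67 > h_f = 120 mm: the block extends into the web. Split into flange-overhang and web parts.
C_f = 0.85 f'_c (b_f − b_w) h_f = 0.85 × 23.8 × (630 − 360) × 120 = 655452 N.
Remaining web compression depth: a_w = (T − C_f)/(0.85 f'_c b_w) = (2035000 − 655452)/(0.85 × 23.8 × 360) = 189.43 mm.
M_n = C_f(d − h_f/2) + (T − C_f)(d − a_w/2) = 655452 × (700 − 60) + 1379548 × (700 − 94.715) = 419.49 + 835.02 = 1254.51 × 10⁶ N·mm.
M_n = 1254.51 kN·m.

M_n ≈ 1250 kN·m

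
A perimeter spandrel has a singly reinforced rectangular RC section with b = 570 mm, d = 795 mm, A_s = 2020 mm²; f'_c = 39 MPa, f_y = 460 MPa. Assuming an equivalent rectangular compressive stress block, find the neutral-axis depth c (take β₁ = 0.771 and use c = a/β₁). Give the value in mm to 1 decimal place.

c ≈ 63.8 mm

T = A_s f_y = 2020 × 460 = 929200 N = 929.2 kN.
Setting C = 0.85 f'_c a b equal to T: a = 929200/(0.85 × 39 × 570) = 49.176 mm.
With β₁ = 0.771, c = a/β₁ = 49.176/0.771 = 63.8 mm.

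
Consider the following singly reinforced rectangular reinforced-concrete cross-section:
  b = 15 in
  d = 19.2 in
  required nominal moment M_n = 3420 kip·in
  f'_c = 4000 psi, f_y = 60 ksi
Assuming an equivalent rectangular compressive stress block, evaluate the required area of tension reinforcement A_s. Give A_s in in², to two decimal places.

From M_n = 0.85 f'_c a b (d − a/2):
a = d − √(d² − 2M_n/(0.85 f'_c b)) = 19.2 − √(19.2² − 2 × 3420/(0.85 × 4 × 15)) = 3.886 in.
A_s = 0.85 f'_c a b / f_y = 0.85 × 4 × 3.886 × 15 / 60 = 3.303 in².

A_s ≈ 3.30 in²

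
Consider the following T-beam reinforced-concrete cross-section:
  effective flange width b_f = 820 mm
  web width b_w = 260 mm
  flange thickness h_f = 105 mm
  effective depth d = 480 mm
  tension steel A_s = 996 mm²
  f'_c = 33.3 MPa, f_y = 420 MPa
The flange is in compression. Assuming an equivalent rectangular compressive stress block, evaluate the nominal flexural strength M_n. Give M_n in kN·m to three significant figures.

Tension: T = A_s f_y = 996 × 420 = 418320 N.
Try a within the flange: a = T/(0.85 f'_c b_f) = 418320/(0.85 × 33.3 × 820) = 18.02 mm.
Since a = 18.02 ≤ h_f = 105 mm, the stress block lies entirely in the flange; analyse as a rectangular beam of width b_f.
M_n = T(d − a/2) = 418320 × (480 − 9.01) = 197.02 × 10⁶ N·mm.
M_n = 197.02 kN·m.

M_n ≈ 197 kN·m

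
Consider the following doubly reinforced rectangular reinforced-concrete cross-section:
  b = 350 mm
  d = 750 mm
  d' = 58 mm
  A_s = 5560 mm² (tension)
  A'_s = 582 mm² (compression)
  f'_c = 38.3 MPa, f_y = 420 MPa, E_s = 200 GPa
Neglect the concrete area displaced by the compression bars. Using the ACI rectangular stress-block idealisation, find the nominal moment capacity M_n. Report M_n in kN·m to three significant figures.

M_n ≈ 1550 kN·m

Assume both tension and compression steel yield.
Net tension couple steel: A_s − A'_s = 4978 mm².
a = (A_s − A'_s) f_y / (0.85 f'_c b) = 2090760/(0.85 × 38.3 × 350) = 183.49 mm.
c = a/β₁ = 183.49/0.776 = 236.46 mm; ε'_s = 0.003(c − d')/c = 0.0023 ≥ f_y/E_s = 0.0021, so compression steel does yield.
M_n = (A_s − A'_s) f_y (d − a/2) + A'_s f_y (d − d') = [2090760 × (750 − 91.745) + 244440 × (750 − 58)] × 10⁻⁶ = 1376.25 + 169.15 = 1545.40 kN·m.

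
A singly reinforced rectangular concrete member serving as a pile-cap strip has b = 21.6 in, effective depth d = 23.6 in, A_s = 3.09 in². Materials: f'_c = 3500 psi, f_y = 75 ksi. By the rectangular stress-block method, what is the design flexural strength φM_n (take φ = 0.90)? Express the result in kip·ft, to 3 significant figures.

T = A_s f_y = 3.09 × 75 = 231.75 kips.
a = T/(0.85 f'_c b) = 231.75/(0.85 × 3.5 × 21.6) = 3.606 in.
M_n = T(d − a/2) = 231.75 × (23.6 − 1.803) = 5051.5 kip·in = 5051.5/12 = 420.96 kip·ft.
φM_n = 0.90 × 420.96 = 378.86 kip·ft.

φM_n ≈ 379 kip·ft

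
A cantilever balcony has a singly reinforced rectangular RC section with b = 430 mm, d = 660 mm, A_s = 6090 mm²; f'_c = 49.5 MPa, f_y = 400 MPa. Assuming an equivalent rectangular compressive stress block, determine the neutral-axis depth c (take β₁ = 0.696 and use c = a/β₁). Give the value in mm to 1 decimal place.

c ≈ 193.5 mm

T = A_s f_y = 6090 × 400 = 2436000 N = 2436 kN.
Setting C = 0.85 f'_c a b equal to T: a = 2436000/(0.85 × 49.5 × 430) = 134.643 mm.
With β₁ = 0.696, c = a/β₁ = 134.643/0.696 = 193.5 mm.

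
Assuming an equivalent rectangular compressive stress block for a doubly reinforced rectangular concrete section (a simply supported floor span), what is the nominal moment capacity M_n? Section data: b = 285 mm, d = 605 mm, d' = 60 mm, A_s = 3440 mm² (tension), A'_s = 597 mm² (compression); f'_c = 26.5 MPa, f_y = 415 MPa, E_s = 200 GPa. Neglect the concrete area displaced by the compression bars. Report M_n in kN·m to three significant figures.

M_n ≈ 740 kN·m

Assume both tension and compression steel yield.
Net tension couple steel: A_s − A'_s = 2843 mm².
a = (A_s − A'_s) f_y / (0.85 f'_c b) = 1179845/(0.85 × 26.5 × 285) = 183.79 mm.
c = a/β₁ = 183.79/0.85 = 216.22 mm; ε'_s = 0.003(c − d')/c = 0.0022 ≥ f_y/E_s = 0.0021, so compression steel does yield.
M_n = (A_s − A'_s) f_y (d − a/2) + A'_s f_y (d − d') = [1179845 × (605 − 91.895) + 247755 × (605 − 60)] × 10⁻⁶ = 605.38 + 135.03 = 740.41 kN·m.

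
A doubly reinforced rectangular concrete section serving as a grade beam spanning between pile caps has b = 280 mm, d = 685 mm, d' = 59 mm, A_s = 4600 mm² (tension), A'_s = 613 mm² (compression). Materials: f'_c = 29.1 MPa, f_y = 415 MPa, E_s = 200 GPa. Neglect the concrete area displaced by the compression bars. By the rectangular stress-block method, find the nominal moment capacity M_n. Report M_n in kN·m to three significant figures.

M_n ≈ 1100 kN·m

Assume both tension and compression steel yield.
Net tension couple steel: A_s − A'_s = 3987 mm².
a = (A_s − A'_s) f_y / (0.85 f'_c b) = 1654605/(0.85 × 29.1 × 280) = 238.90 mm.
c = a/β₁ = 238.90/0.842 = 283.73 mm; ε'_s = 0.003(c − d')/c = 0.0024 ≥ f_y/E_s = 0.0021, so compression steel does yield.
M_n = (A_s − A'_s) f_y (d − a/2) + A'_s f_y (d − d') = [1654605 × (685 − 119.45) + 254395 × (685 − 59)] × 10⁻⁶ = 935.76 + 159.25 = 1095.01 kN·m.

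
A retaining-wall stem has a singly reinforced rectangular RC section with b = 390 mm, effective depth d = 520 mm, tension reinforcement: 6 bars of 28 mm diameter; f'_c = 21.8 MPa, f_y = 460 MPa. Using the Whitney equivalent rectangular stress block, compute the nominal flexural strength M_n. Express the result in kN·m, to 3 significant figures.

A_s = 6 × 616 = 3696 mm².
T = A_s f_y = 3696 × 460 = 1700160 N = 1700.16 kN.
From C = T: a = T/(0.85 f'_c b) = 1700160/(0.85 × 21.8 × 390) = 235.26 mm.
M_n = T(d − a/2) = 1700.16 kN × (520 − 117.63) mm = 684.09 kN·m.

M_n ≈ 684 kN·m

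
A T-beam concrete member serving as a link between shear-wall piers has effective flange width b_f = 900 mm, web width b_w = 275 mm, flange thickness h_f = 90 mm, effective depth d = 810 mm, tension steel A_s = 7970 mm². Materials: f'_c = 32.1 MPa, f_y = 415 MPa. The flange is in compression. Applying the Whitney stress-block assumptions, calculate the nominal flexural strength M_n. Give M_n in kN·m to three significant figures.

Tension: T = A_s f_y = 7970 × 415 = 3307550 N.
Try a within the flange: a = T/(0.85 f'_c b_f) = 3307550/(0.85 × 32.1 × 900) = 134.69 mm.
a = 134.69 > h_f = 90 mm: the block extends into the web. Split into flange-overhang and web parts.
C_f = 0.85 f'_c (b_f − b_w) h_f = 0.85 × 32.1 × (900 − 275) × 90 = 1534781 N.
Remaining web compression depth: a_w = (T − C_f)/(0.85 f'_c b_w) = (3307550 − 1534781)/(0.85 × 32.1 × 275) = 236.26 mm.
M_n = C_f(d − h_f/2) + (T − C_f)(d − a_w/2) = 1534781 × (810 − 45) + 1772769 × (810 − 118.13) = 1174.11 + 1226.53 = 2400.64 × 10⁶ N·mm.
M_n = 2400.64 kN·m.

M_n ≈ 2400 kN·m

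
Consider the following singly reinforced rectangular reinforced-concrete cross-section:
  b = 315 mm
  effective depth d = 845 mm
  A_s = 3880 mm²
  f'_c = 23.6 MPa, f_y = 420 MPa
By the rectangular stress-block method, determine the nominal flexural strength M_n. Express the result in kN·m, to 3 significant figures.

T = A_s f_y = 3880 × 420 = 1629600 N = 1629.6 kN.
From C = T: a = T/(0.85 f'_c b) = 1629600/(0.85 × 23.6 × 315) = 257.89 mm.
M_n = T(d − a/2) = 1629.6 kN × (845 − 128.945) mm = 1166.88 kN·m.

M_n ≈ 1170 kN·m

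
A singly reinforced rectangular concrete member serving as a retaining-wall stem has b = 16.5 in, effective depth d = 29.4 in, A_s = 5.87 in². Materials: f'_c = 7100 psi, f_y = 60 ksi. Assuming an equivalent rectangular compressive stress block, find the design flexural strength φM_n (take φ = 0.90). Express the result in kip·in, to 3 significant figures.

T = A_s f_y = 5.87 × 60 = 352.2 kips.
a = T/(0.85 f'_c b) = 352.2/(0.85 × 7.1 × 16.5) = 3.537 in.
M_n = T(d − a/2) = 352.2 × (29.4 − 1.7685) = 9731.8 kip·in.
φM_n = 0.90 × 9731.8 = 8758.6 kip·in.

φM_n ≈ 8760 kip·in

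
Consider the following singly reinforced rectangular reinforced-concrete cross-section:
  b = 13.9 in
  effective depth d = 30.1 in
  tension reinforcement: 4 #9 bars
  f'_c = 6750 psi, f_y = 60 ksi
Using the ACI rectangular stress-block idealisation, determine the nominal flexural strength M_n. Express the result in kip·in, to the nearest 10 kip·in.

A_s = 4 × 1 = 4 in².
T = A_s f_y = 4 × 60 = 240 kips.
a = T/(0.85 f'_c b) = 240/(0.85 × 6.75 × 13.9) = 3.009 in.
M_n = T(d − a/2) = 240 × (30.1 − 1.5045) = 6862.9 kip·in.

M_n ≈ 6860 kip·in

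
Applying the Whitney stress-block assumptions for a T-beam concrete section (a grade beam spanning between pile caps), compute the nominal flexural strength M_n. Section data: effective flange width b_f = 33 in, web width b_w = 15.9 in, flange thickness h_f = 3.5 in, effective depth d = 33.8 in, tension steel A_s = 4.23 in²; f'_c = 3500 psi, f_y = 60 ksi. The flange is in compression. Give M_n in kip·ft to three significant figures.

M_n ≈ 688 kip·ft

Tension: T = A_s f_y = 4.23 × 60 = 253.8 kips.
Try a within the flange: a = T/(0.85 f'_c b_f) = 253.8/(0.85 × 3.5 × 33) = 2.585 in.
Since a = 2.585 ≤ h_f = 3.5 in, the stress block lies entirely in the flange; analyse as a rectangular beam of width b_f.
M_n = T(d − a/2) = 253.8 × (33.8 − 1.2925) = 8250.4 kip·in.
M_n = 8250.4/12 = 687.53 kip·ft.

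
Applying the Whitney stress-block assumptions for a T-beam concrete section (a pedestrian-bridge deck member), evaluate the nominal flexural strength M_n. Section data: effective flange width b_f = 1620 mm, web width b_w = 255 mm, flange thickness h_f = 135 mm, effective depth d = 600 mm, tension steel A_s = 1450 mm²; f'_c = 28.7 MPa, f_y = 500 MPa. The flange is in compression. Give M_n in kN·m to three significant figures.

Tension: T = A_s f_y = 1450 × 500 = 725000 N.
Try a within the flange: a = T/(0.85 f'_c b_f) = 725000/(0.85 × 28.7 × 1620) = 18.35 mm.
Since a = 18.35 ≤ h_f = 135 mm, the stress block lies entirely in the flange; analyse as a rectangular beam of width b_f.
M_n = T(d − a/2) = 725000 × (600 − 9.175) = 428.35 × 10⁶ N·mm.
M_n = 428.35 kN·m.

M_n ≈ 428 kN·m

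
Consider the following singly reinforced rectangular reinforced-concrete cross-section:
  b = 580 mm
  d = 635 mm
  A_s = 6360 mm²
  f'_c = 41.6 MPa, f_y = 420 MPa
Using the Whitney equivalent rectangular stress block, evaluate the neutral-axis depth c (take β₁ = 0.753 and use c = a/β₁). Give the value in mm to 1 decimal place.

c ≈ 173.0 mm

T = A_s f_y = 6360 × 420 = 2671200 N = 2671.2 kN.
Setting C = 0.85 f'_c a b equal to T: a = 2671200/(0.85 × 41.6 × 580) = 130.247 mm.
With β₁ = 0.753, c = a/β₁ = 130.247/0.753 = 173.0 mm.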